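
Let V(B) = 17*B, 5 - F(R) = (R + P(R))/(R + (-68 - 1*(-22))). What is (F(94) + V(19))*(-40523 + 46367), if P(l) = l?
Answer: 1893943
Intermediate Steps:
F(R) = 5 - 2*R/(-46 + R) (F(R) = 5 - (R + R)/(R + (-68 - 1*(-22))) = 5 - 2*R/(R + (-68 + 22)) = 5 - 2*R/(R - 46) = 5 - 2*R/(-46 + R))
(F(94) + V(19))*(-40523 + 46367) = ((-230 + 3*94)/(-46 + 94) + 17*19)*(-40523 + 46367) = ((-230 + 282)/48 + 323)*5844 = ((1/48)*52 + 323)*5844 = (13/12 + 323)*5844 = (3889/12)*5844 = 1893943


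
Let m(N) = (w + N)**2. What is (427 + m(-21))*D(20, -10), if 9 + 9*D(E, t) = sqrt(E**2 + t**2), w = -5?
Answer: -1103 + 11030*sqrt(5)/9 ≈ 1637.4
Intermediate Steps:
m(N) = (-5 + N)**2
D(E, t) = -1 + sqrt(E**2 + t**2)/9
(427 + m(-21))*D(20, -10) = (427 + (-5 - 21)**2)*(-1 + sqrt(20**2 + (-10)**2)/9) = (427 + (-26)**2)*(-1 + sqrt(400 + 100)/9) = (427 + 676)*(-1 + sqrt(500)/9) = 1103*(-1 + (10*sqrt(5))/9) = 1103*(-1 + 10*sqrt(5)/9) = -1103 + 11030*sqrt(5)/9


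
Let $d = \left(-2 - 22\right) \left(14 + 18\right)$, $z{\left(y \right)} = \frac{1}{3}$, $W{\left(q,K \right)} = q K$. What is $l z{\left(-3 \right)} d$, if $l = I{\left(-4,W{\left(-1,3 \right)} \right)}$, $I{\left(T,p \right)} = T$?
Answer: $1024$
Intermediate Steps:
$W{\left(q,K \right)} = K q$
$z{\left(y \right)} = \frac{1}{3}$
$d = -768$ ($d = \left(-24\right) 32 = -768$)
$l = -4$
$l z{\left(-3 \right)} d = \left(-4\right) \frac{1}{3} \left(-768\right) = \left(- \frac{4}{3}\right) \left(-768\right) = 1024$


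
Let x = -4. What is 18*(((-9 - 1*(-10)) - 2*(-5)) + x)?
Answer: 126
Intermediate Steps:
18*(((-9 - 1*(-10)) - 2*(-5)) + x) = 18*(((-9 - 1*(-10)) - 2*(-5)) - 4) = 18*(((-9 + 10) - 1*(-10)) - 4) = 18*((1 + 10) - 4) = 18*(11 - 4) = 18*7 = 126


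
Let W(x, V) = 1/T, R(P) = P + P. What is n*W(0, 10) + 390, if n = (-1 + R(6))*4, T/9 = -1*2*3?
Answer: 10508/27 ≈ 389.19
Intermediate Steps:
R(P) = 2*P
T = -54 (T = 9*(-1*2*3) = 9*(-2*3) = 9*(-6) = -54)
n = 44 (n = (-1 + 2*6)*4 = (-1 + 12)*4 = 11*4 = 44)
W(x, V) = -1/54 (W(x, V) = 1/(-54) = -1/54)
n*W(0, 10) + 390 = 44*(-1/54) + 390 = -22/27 + 390 = 10508/27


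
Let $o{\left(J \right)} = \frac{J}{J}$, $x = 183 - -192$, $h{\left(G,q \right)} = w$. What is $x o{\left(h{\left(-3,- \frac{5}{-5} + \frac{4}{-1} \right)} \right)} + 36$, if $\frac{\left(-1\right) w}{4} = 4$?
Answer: $411$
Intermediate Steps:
$w = -16$ ($w = \left(-4\right) 4 = -16$)
$h{\left(G,q \right)} = -16$
$x = 375$ ($x = 183 + 192 = 375$)
$o{\left(J \right)} = 1$
$x o{\left(h{\left(-3,- \frac{5}{-5} + \frac{4}{-1} \right)} \right)} + 36 = 375 \cdot 1 + 36 = 375 + 36 = 411$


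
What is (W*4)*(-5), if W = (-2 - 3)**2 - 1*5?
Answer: -400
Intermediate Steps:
W = 20 (W = (-5)**2 - 5 = 25 - 5 = 20)
(W*4)*(-5) = (20*4)*(-5) = 80*(-5) = -400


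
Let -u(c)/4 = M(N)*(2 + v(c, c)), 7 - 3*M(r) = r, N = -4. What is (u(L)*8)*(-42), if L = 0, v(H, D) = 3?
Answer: 24640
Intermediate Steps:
M(r) = 7/3 - r/3
u(c) = -220/3 (u(c) = -4*(7/3 - ⅓*(-4))*(2 + 3) = -4*(7/3 + 4/3)*5 = -44*5/3 = -4*55/3 = -220/3)
(u(L)*8)*(-42) = -220/3*8*(-42) = -1760/3*(-42) = 24640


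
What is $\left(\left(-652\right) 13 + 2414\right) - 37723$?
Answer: $-43785$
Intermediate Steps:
$\left(\left(-652\right) 13 + 2414\right) - 37723 = \left(-8476 + 2414\right) - 37723 = -6062 - 37723 = -43785$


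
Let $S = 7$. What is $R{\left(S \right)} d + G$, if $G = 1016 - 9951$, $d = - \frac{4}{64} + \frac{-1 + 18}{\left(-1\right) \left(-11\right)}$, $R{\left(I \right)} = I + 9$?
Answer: $- \frac{98024}{11} \approx -8911.3$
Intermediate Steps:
$R{\left(I \right)} = 9 + I$
$d = \frac{261}{176}$ ($d = \left(-4\right) \frac{1}{64} + \frac{17}{11} = - \frac{1}{16} + 17 \cdot \frac{1}{11} = - \frac{1}{16} + \frac{17}{11} = \frac{261}{176} \approx 1.483$)
$G = -8935$ ($G = 1016 - 9951 = -8935$)
$R{\left(S \right)} d + G = \left(9 + 7\right) \frac{261}{176} - 8935 = 16 \cdot \frac{261}{176} - 8935 = \frac{261}{11} - 8935 = - \frac{98024}{11}$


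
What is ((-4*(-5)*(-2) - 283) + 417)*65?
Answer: 6110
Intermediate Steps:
((-4*(-5)*(-2) - 283) + 417)*65 = ((20*(-2) - 283) + 417)*65 = ((-40 - 283) + 417)*65 = (-323 + 417)*65 = 94*65 = 6110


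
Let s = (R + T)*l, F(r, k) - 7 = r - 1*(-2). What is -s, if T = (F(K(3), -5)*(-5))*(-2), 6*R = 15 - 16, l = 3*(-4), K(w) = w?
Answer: 1438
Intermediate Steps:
l = -12
R = -⅙ (R = (15 - 16)/6 = (⅙)*(-1) = -⅙ ≈ -0.16667)
F(r, k) = 9 + r (F(r, k) = 7 + (r - 1*(-2)) = 7 + (r + 2) = 7 + (2 + r) = 9 + r)
T = 120 (T = ((9 + 3)*(-5))*(-2) = (12*(-5))*(-2) = -60*(-2) = 120)
s = -1438 (s = (-⅙ + 120)*(-12) = (719/6)*(-12) = -1438)
-s = -1*(-1438) = 1438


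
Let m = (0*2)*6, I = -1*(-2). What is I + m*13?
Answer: 2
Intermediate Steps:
I = 2
m = 0 (m = 0*6 = 0)
I + m*13 = 2 + 0*13 = 2 + 0 = 2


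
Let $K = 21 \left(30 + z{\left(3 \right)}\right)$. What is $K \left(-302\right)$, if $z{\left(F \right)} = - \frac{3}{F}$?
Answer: $-183918$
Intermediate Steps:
$K = 609$ ($K = 21 \left(30 - \frac{3}{3}\right) = 21 \left(30 - 1\right) = 21 \cdot 29 = 609$)
$K \left(-302\right) = 609 \left(-302\right) = -183918$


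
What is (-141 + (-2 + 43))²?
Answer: 10000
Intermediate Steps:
(-141 + (-2 + 43))² = (-141 + 41)² = (-100)² = 10000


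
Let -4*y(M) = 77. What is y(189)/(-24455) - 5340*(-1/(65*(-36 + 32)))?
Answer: -26116939/1271660 ≈ -20.538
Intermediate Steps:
y(M) = -77/4 (y(M) = -¼*77 = -77/4)
y(189)/(-24455) - 5340*(-1/(65*(-36 + 32))) = -77/4/(-24455) - 5340*(-1/(65*(-36 + 32))) = -77/4*(-1/24455) - 5340/((-65*(-4))) = 77/97820 - 5340/260 = 77/97820 - 5340*1/260 = 77/97820 - 267/13 = -26116939/1271660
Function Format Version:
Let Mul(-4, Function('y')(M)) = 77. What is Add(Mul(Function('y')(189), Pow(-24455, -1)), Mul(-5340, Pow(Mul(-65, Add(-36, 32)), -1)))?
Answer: Rational(-26116939, 1271660) ≈ -20.538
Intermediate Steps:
Function('y')(M) = Rational(-77, 4) (Function('y')(M) = Mul(Rational(-1, 4), 77) = Rational(-77, 4))
Add(Mul(Function('y')(189), Pow(-24455, -1)), Mul(-5340, Pow(Mul(-65, Add(-36, 32)), -1))) = Add(Mul(Rational(-77, 4), Pow(-24455, -1)), Mul(-5340, Pow(Mul(-65, Add(-36, 32)), -1))) = Add(Mul(Rational(-77, 4), Rational(-1, 24455)), Mul(-5340, Pow(Mul(-65, -4), -1))) = Add(Rational(77, 97820), Mul(-5340, Pow(260, -1))) = Add(Rational(77, 97820), Mul(-5340, Rational(1, 260))) = Add(Rational(77, 97820), Rational(-267, 13)) = Rational(-26116939, 1271660)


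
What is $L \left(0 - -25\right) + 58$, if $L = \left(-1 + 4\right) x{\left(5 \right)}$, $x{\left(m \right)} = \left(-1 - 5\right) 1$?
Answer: $-392$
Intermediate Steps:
$x{\left(m \right)} = -6$ ($x{\left(m \right)} = \left(-6\right) 1 = -6$)
$L = -18$ ($L = \left(-1 + 4\right) \left(-6\right) = 3 \left(-6\right) = -18$)
$L \left(0 - -25\right) + 58 = - 18 \left(0 - -25\right) + 58 = - 18 \left(0 + 25\right) + 58 = \left(-18\right) 25 + 58 = -450 + 58 = -392$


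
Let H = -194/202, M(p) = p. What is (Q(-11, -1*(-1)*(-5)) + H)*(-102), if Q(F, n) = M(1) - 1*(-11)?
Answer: -113730/101 ≈ -1126.0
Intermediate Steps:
H = -97/101 (H = -194*1/202 = -97/101 ≈ -0.96040)
Q(F, n) = 12 (Q(F, n) = 1 - 1*(-11) = 1 + 11 = 12)
(Q(-11, -1*(-1)*(-5)) + H)*(-102) = (12 - 97/101)*(-102) = (1115/101)*(-102) = -113730/101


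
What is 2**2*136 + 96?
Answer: 640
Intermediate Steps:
2**2*136 + 96 = 4*136 + 96 = 544 + 96 = 640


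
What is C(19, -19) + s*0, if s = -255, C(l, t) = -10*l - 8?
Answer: -198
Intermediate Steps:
C(l, t) = -8 - 10*l
C(19, -19) + s*0 = (-8 - 10*19) - 255*0 = (-8 - 190) + 0 = -198 + 0 = -198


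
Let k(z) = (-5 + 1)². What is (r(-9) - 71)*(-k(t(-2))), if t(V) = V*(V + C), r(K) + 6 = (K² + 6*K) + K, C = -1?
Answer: 944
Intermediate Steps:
r(K) = -6 + K² + 7*K (r(K) = -6 + ((K² + 6*K) + K) = -6 + (K² + 7*K) = -6 + K² + 7*K)
t(V) = V*(-1 + V) (t(V) = V*(V - 1) = V*(-1 + V))
k(z) = 16 (k(z) = (-4)² = 16)
(r(-9) - 71)*(-k(t(-2))) = ((-6 + (-9)² + 7*(-9)) - 71)*(-1*16) = ((-6 + 81 - 63) - 71)*(-16) = (12 - 71)*(-16) = -59*(-16) = 944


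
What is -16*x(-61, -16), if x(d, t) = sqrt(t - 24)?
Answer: -32*I*sqrt(10) ≈ -101.19*I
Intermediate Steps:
x(d, t) = sqrt(-24 + t)
-16*x(-61, -16) = -16*sqrt(-24 - 16) = -32*I*sqrt(10)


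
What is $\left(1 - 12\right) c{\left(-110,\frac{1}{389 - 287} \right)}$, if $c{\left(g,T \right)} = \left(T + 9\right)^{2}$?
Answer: $- \frac{9290171}{10404} \approx -892.94$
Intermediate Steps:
$c{\left(g,T \right)} = \left(9 + T\right)^{2}$
$\left(1 - 12\right) c{\left(-110,\frac{1}{389 - 287} \right)} = \left(1 - 12\right) \left(9 + \frac{1}{389 - 287}\right)^{2} = \left(1 - 12\right) \left(9 + \frac{1}{102}\right)^{2} = - 11 \left(9 + \frac{1}{102}\right)^{2} = - 11 \left(\frac{919}{102}\right)^{2} = \left(-11\right) \frac{844561}{10404} = - \frac{9290171}{10404}$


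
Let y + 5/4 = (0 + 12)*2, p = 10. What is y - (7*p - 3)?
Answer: -177/4 ≈ -44.250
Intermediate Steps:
y = 91/4 (y = -5/4 + (0 + 12)*2 = -5/4 + 12*2 = -5/4 + 24 = 91/4 ≈ 22.750)
y - (7*p - 3) = 91/4 - (7*10 - 3) = 91/4 - (70 - 3) = 91/4 - 1*67 = 91/4 - 67 = -177/4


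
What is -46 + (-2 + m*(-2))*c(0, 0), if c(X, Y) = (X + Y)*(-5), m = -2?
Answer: -46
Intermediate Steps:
c(X, Y) = -5*X - 5*Y
-46 + (-2 + m*(-2))*c(0, 0) = -46 + (-2 - 2*(-2))*(-5*0 - 5*0) = -46 + (-2 + 4)*(0 + 0) = -46 + 2*0 = -46 + 0 = -46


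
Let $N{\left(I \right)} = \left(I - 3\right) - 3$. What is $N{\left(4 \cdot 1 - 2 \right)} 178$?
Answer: $-712$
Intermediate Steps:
$N{\left(I \right)} = -6 + I$ ($N{\left(I \right)} = \left(-3 + I\right) - 3 = -6 + I$)
$N{\left(4 \cdot 1 - 2 \right)} 178 = \left(-6 + \left(4 \cdot 1 - 2\right)\right) 178 = \left(-6 + \left(4 - 2\right)\right) 178 = \left(-6 + 2\right) 178 = \left(-4\right) 178 = -712$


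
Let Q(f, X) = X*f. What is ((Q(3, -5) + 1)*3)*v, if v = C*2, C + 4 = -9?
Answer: 1092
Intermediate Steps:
C = -13 (C = -4 - 9 = -13)
v = -26 (v = -13*2 = -26)
((Q(3, -5) + 1)*3)*v = ((-5*3 + 1)*3)*(-26) = ((-15 + 1)*3)*(-26) = -14*3*(-26) = -42*(-26) = 1092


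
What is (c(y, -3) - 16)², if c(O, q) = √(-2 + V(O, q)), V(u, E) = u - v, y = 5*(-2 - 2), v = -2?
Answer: 236 - 64*I*√5 ≈ 236.0 - 143.11*I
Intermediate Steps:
y = -20 (y = 5*(-4) = -20)
V(u, E) = 2 + u (V(u, E) = u - 1*(-2) = u + 2 = 2 + u)
c(O, q) = √O (c(O, q) = √(-2 + (2 + O)) = √O)
(c(y, -3) - 16)² = (√(-20) - 16)² = (2*I*√5 - 16)² = (-16 + 2*I*√5)²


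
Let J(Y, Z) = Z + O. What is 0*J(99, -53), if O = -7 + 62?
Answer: 0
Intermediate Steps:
O = 55
J(Y, Z) = 55 + Z (J(Y, Z) = Z + 55 = 55 + Z)
0*J(99, -53) = 0*(55 - 53) = 0*2 = 0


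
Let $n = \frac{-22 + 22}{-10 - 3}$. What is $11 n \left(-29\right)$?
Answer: $0$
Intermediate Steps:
$n = 0$ ($n = \frac{0}{-13} = 0 \left(- \frac{1}{13}\right) = 0$)
$11 n \left(-29\right) = 11 \cdot 0 \left(-29\right) = 0 \left(-29\right) = 0$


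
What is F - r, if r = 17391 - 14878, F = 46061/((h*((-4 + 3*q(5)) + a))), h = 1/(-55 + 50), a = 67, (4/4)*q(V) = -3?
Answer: -366007/54 ≈ -6777.9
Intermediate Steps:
q(V) = -3
h = -⅕ (h = 1/(-5) = -⅕ ≈ -0.20000)
F = -230305/54 (F = 46061/((-((-4 + 3*(-3)) + 67)/5)) = 46061/((-((-4 - 9) + 67)/5)) = 46061/((-(-13 + 67)/5)) = 46061/((-⅕*54)) = 46061/(-54/5) = 46061*(-5/54) = -230305/54 ≈ -4264.9)
r = 2513
F - r = -230305/54 - 1*2513 = -230305/54 - 2513 = -366007/54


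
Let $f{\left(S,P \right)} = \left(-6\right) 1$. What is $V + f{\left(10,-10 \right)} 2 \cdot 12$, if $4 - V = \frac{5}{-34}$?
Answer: $- \frac{4755}{34} \approx -139.85$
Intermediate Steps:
$f{\left(S,P \right)} = -6$
$V = \frac{141}{34}$ ($V = 4 - \frac{5}{-34} = 4 - 5 \left(- \frac{1}{34}\right) = 4 - - \frac{5}{34} = 4 + \frac{5}{34} = \frac{141}{34} \approx 4.1471$)
$V + f{\left(10,-10 \right)} 2 \cdot 12 = \frac{141}{34} - 6 \cdot 2 \cdot 12 = \frac{141}{34} - 144 = - \frac{4755}{34}$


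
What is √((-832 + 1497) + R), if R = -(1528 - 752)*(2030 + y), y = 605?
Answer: I*√2044095 ≈ 1429.7*I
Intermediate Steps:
R = -2044760 (R = -(1528 - 752)*(2030 + 605) = -776*2635 = -1*2044760 = -2044760)
√((-832 + 1497) + R) = √((-832 + 1497) - 2044760) = √(665 - 2044760) = √(-2044095) = I*√2044095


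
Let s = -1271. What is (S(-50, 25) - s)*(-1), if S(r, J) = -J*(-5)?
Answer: -1396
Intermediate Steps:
S(r, J) = 5*J
(S(-50, 25) - s)*(-1) = (5*25 - 1*(-1271))*(-1) = (125 + 1271)*(-1) = 1396*(-1) = -1396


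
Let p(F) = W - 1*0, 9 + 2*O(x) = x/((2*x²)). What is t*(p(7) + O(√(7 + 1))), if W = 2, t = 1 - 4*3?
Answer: 55/2 - 11*√2/16 ≈ 26.528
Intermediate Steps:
t = -11 (t = 1 - 12 = -11)
O(x) = -9/2 + 1/(4*x) (O(x) = -9/2 + (x/((2*x²)))/2 = -9/2 + (x*(1/(2*x²)))/2 = -9/2 + (1/(2*x))/2 = -9/2 + 1/(4*x))
p(F) = 2 (p(F) = 2 - 1*0 = 2 + 0 = 2)
t*(p(7) + O(√(7 + 1))) = -11*(2 + (1 - 18*√(7 + 1))/(4*(√(7 + 1)))) = -11*(2 + (1 - 36*√2)/(4*(√8))) = -11*(2 + (1 - 36*√2)/(4*((2*√2)))) = -11*(2 + (√2/4)*(1 - 36*√2)/4) = -11*(2 + √2*(1 - 36*√2)/16) = -22 - 11*√2*(1 - 36*√2)/16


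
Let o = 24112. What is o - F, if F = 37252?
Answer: -13140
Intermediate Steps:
o - F = 24112 - 1*37252 = 24112 - 37252 = -13140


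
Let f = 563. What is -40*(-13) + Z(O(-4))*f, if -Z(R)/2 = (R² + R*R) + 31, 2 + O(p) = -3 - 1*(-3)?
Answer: -43394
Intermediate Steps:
O(p) = -2 (O(p) = -2 + (-3 - 1*(-3)) = -2 + (-3 + 3) = -2 + 0 = -2)
Z(R) = -62 - 4*R² (Z(R) = -2*((R² + R*R) + 31) = -2*((R² + R²) + 31) = -2*(2*R² + 31) = -2*(31 + 2*R²) = -62 - 4*R²)
-40*(-13) + Z(O(-4))*f = -40*(-13) + (-62 - 4*(-2)²)*563 = 520 + (-62 - 4*4)*563 = 520 + (-62 - 16)*563 = 520 - 78*563 = 520 - 43914 = -43394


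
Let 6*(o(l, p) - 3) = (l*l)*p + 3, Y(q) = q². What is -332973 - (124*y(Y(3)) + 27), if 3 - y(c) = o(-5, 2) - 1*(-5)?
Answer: -993854/3 ≈ -3.3128e+5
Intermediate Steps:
o(l, p) = 7/2 + p*l²/6 (o(l, p) = 3 + ((l*l)*p + 3)/6 = 3 + (l²*p + 3)/6 = 3 + (p*l² + 3)/6 = 3 + (3 + p*l²)/6 = 3 + (½ + p*l²/6) = 7/2 + p*l²/6)
y(c) = -83/6 (y(c) = 3 - ((7/2 + (⅙)*2*(-5)²) - 1*(-5)) = 3 - ((7/2 + (⅙)*2*25) + 5) = 3 - ((7/2 + 25/3) + 5) = 3 - (71/6 + 5) = 3 - 1*101/6 = 3 - 101/6 = -83/6)
-332973 - (124*y(Y(3)) + 27) = -332973 - (124*(-83/6) + 27) = -332973 - (-5146/3 + 27) = -332973 - 1*(-5065/3) = -332973 + 5065/3 = -993854/3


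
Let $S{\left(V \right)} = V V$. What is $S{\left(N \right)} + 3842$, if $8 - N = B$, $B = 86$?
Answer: $9926$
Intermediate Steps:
$N = -78$ ($N = 8 - 86 = -78$)
$S{\left(V \right)} = V^{2}$
$S{\left(N \right)} + 3842 = \left(-78\right)^{2} + 3842 = 6084 + 3842 = 9926$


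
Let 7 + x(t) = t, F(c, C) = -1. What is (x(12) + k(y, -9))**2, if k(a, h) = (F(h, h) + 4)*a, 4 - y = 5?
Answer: 4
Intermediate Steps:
y = -1 (y = 4 - 1*5 = 4 - 5 = -1)
x(t) = -7 + t
k(a, h) = 3*a (k(a, h) = (-1 + 4)*a = 3*a)
(x(12) + k(y, -9))**2 = ((-7 + 12) + 3*(-1))**2 = (5 - 3)**2 = 2**2 = 4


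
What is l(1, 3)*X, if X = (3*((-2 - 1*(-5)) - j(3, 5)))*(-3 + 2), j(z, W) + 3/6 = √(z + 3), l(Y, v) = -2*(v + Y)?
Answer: 84 - 24*√6 ≈ 25.212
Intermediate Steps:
l(Y, v) = -2*Y - 2*v (l(Y, v) = -2*(Y + v) = -2*Y - 2*v)
j(z, W) = -½ + √(3 + z) (j(z, W) = -½ + √(z + 3) = -½ + √(3 + z))
X = -21/2 + 3*√6 (X = (3*((-2 - 1*(-5)) - (-½ + √(3 + 3))))*(-3 + 2) = (3*((-2 + 5) - (-½ + √6)))*(-1) = (3*(3 + (½ - √6)))*(-1) = (3*(7/2 - √6))*(-1) = (21/2 - 3*√6)*(-1) = -21/2 + 3*√6 ≈ -3.1515)
l(1, 3)*X = (-2*1 - 2*3)*(-21/2 + 3*√6) = (-2 - 6)*(-21/2 + 3*√6) = -8*(-21/2 + 3*√6) = 84 - 24*√6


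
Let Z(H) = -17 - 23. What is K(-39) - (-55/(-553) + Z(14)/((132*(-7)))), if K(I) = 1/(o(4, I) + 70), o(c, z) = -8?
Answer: -143261/1131438 ≈ -0.12662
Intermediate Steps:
Z(H) = -40
K(I) = 1/62 (K(I) = 1/(-8 + 70) = 1/62)
K(-39) - (-55/(-553) + Z(14)/((132*(-7)))) = 1/62 - (-55/(-553) - 40/(132*(-7))) = 1/62 - (-55*(-1/553) - 40/(-924)) = 1/62 - (55/553 - 40*(-1/924)) = 1/62 - (55/553 + 10/231) = 1/62 - 1*2605/18249 = 1/62 - 2605/18249 = -143261/1131438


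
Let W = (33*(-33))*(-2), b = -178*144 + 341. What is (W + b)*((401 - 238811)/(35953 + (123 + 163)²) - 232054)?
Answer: 631548044916728/117749 ≈ 5.3635e+9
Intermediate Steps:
b = -25291 (b = -25632 + 341 = -25291)
W = 2178 (W = -1089*(-2) = 2178)
(W + b)*((401 - 238811)/(35953 + (123 + 163)²) - 232054) = (2178 - 25291)*((401 - 238811)/(35953 + (123 + 163)²) - 232054) = -23113*(-238410/(35953 + 286²) - 232054) = -23113*(-238410/(35953 + 81796) - 232054) = -23113*(-238410/117749 - 232054) = -23113*(-27324364856/117749) = 631548044916728/117749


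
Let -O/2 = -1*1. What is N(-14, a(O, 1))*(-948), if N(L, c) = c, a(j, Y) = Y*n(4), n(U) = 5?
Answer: -4740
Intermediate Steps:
O = 2 (O = -(-2) = -2*(-1) = 2)
a(j, Y) = 5*Y (a(j, Y) = Y*5 = 5*Y)
N(-14, a(O, 1))*(-948) = (5*1)*(-948) = 5*(-948) = -4740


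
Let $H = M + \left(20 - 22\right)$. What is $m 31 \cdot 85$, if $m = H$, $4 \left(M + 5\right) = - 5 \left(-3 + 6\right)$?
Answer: $- \frac{113305}{4} \approx -28326.0$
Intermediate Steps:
$M = - \frac{35}{4}$ ($M = -5 + \frac{\left(-5\right) \left(-3 + 6\right)}{4} = -5 + \frac{\left(-5\right) 3}{4} = -5 + \frac{1}{4} \left(-15\right) = -5 - \frac{15}{4} = - \frac{35}{4} \approx -8.75$)
$H = - \frac{43}{4}$ ($H = - \frac{35}{4} + \left(20 - 22\right) = - \frac{35}{4} - 2 = - \frac{43}{4} \approx -10.75$)
$m = - \frac{43}{4} \approx -10.75$
$m 31 \cdot 85 = \left(- \frac{43}{4}\right) 31 \cdot 85 = \left(- \frac{1333}{4}\right) 85 = - \frac{113305}{4}$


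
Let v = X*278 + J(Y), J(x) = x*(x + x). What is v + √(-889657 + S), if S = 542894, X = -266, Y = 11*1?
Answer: -73706 + I*√346763 ≈ -73706.0 + 588.87*I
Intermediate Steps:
Y = 11
J(x) = 2*x² (J(x) = x*(2*x) = 2*x²)
v = -73706 (v = -266*278 + 2*11² = -73948 + 2*121 = -73948 + 242 = -73706)
v + √(-889657 + S) = -73706 + √(-889657 + 542894) = -73706 + √(-346763) = -73706 + I*√346763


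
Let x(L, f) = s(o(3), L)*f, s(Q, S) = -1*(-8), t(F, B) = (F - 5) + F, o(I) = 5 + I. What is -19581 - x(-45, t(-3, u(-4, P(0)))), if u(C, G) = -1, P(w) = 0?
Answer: -19493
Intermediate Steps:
t(F, B) = -5 + 2*F (t(F, B) = (-5 + F) + F = -5 + 2*F)
s(Q, S) = 8
x(L, f) = 8*f
-19581 - x(-45, t(-3, u(-4, P(0)))) = -19581 - 8*(-5 + 2*(-3)) = -19581 - 8*(-5 - 6) = -19581 - 8*(-11) = -19581 - 1*(-88) = -19581 + 88 = -19493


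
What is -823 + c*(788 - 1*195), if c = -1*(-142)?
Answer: 83383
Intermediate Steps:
c = 142
-823 + c*(788 - 1*195) = -823 + 142*(788 - 1*195) = -823 + 142*(788 - 195) = -823 + 142*593 = -823 + 84206 = 83383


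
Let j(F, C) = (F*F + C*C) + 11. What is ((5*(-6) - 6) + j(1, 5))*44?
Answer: 44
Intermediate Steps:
j(F, C) = 11 + C² + F² (j(F, C) = (F² + C²) + 11 = (C² + F²) + 11 = 11 + C² + F²)
((5*(-6) - 6) + j(1, 5))*44 = ((5*(-6) - 6) + (11 + 5² + 1²))*44 = ((-30 - 6) + (11 + 25 + 1))*44 = (-36 + 37)*44 = 1*44 = 44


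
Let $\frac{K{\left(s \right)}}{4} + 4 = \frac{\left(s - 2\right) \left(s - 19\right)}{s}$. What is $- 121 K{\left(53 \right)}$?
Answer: $- \frac{736648}{53} \approx -13899.0$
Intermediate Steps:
$K{\left(s \right)} = -16 + \frac{4 \left(-19 + s\right) \left(-2 + s\right)}{s}$ ($K{\left(s \right)} = -16 + 4 \frac{\left(s - 2\right) \left(s - 19\right)}{s} = -16 + 4 \frac{\left(-2 + s\right) \left(-19 + s\right)}{s} = -16 + 4 \frac{\left(-19 + s\right) \left(-2 + s\right)}{s} = -16 + \frac{4 \left(-19 + s\right) \left(-2 + s\right)}{s}$)
$- 121 K{\left(53 \right)} = - 121 \left(-100 + 4 \cdot 53 + \frac{152}{53}\right) = - 121 \left(-100 + 212 + 152 \cdot \frac{1}{53}\right) = - 121 \left(-100 + 212 + \frac{152}{53}\right) = \left(-121\right) \frac{6088}{53} = - \frac{736648}{53}$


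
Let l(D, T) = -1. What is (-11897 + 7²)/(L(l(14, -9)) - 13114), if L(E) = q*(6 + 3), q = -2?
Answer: 2962/3283 ≈ 0.90222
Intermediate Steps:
L(E) = -18 (L(E) = -2*(6 + 3) = -2*9 = -18)
(-11897 + 7²)/(L(l(14, -9)) - 13114) = (-11897 + 7²)/(-18 - 13114) = (-11897 + 49)/(-13132) = -11848*(-1/13132) = 2962/3283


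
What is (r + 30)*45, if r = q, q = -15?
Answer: 675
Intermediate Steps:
r = -15
(r + 30)*45 = (-15 + 30)*45 = 15*45 = 675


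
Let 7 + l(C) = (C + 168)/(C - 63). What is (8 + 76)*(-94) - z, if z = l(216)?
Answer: -402467/51 ≈ -7891.5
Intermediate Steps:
l(C) = -7 + (168 + C)/(-63 + C) (l(C) = -7 + (C + 168)/(C - 63) = -7 + (168 + C)/(-63 + C))
z = -229/51 (z = 3*(203 - 2*216)/(-63 + 216) = 3*(203 - 432)/153 = 3*(1/153)*(-229) = -229/51 ≈ -4.4902)
(8 + 76)*(-94) - z = (8 + 76)*(-94) - 1*(-229/51) = 84*(-94) + 229/51 = -7896 + 229/51 = -402467/51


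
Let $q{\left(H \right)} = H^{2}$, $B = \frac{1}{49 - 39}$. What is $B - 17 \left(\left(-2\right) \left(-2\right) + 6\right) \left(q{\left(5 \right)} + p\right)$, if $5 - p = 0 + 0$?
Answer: $- \frac{50999}{10} \approx -5099.9$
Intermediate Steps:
$p = 5$ ($p = 5 - \left(0 + 0\right) = 5 - 0 = 5 + 0 = 5$)
$B = \frac{1}{10}$ ($B = \frac{1}{49 - 39} = \frac{1}{10} \approx 0.1$)
$B - 17 \left(\left(-2\right) \left(-2\right) + 6\right) \left(q{\left(5 \right)} + p\right) = \frac{1}{10} - 17 \left(\left(-2\right) \left(-2\right) + 6\right) \left(5^{2} + 5\right) = \frac{1}{10} - 17 \left(4 + 6\right) \left(25 + 5\right) = \frac{1}{10} - 17 \cdot 10 \cdot 30 = \frac{1}{10} - 5100 = - \frac{50999}{10}$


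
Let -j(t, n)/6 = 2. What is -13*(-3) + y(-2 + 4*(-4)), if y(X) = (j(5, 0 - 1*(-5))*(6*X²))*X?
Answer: 419943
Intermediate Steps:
j(t, n) = -12 (j(t, n) = -6*2 = -12)
y(X) = -72*X³ (y(X) = (-72*X²)*X = -72*X³)
-13*(-3) + y(-2 + 4*(-4)) = -13*(-3) - 72*(-2 + 4*(-4))³ = 39 - 72*(-2 - 16)³ = 39 - 72*(-18)³ = 39 - 72*(-5832) = 39 + 419904 = 419943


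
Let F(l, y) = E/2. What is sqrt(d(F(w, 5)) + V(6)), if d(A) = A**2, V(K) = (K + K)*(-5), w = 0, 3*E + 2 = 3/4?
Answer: I*sqrt(34535)/24 ≈ 7.7432*I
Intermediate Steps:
E = -5/12 (E = -2/3 + (3/4)/3 = -2/3 + (3*(1/4))/3 = -2/3 + (1/3)*(3/4) = -2/3 + 1/4 = -5/12 ≈ -0.41667)
F(l, y) = -5/24 (F(l, y) = -5/12/2 = -5/12*1/2 = -5/24)
V(K) = -10*K (V(K) = (2*K)*(-5) = -10*K)
sqrt(d(F(w, 5)) + V(6)) = sqrt((-5/24)**2 - 10*6) = sqrt(25/576 - 60) = sqrt(-34535/576) = I*sqrt(34535)/24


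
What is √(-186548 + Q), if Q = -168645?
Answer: I*√355193 ≈ 595.98*I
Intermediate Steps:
√(-186548 + Q) = √(-186548 - 168645) = √(-355193) = I*√355193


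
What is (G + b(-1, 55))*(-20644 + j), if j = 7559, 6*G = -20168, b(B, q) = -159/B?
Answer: 125707595/3 ≈ 4.1903e+7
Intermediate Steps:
G = -10084/3 (G = (1/6)*(-20168) = -10084/3 ≈ -3361.3)
(G + b(-1, 55))*(-20644 + j) = (-10084/3 - 159/(-1))*(-20644 + 7559) = (-10084/3 - 159*(-1))*(-13085) = (-10084/3 + 159)*(-13085) = -9607/3*(-13085) = 125707595/3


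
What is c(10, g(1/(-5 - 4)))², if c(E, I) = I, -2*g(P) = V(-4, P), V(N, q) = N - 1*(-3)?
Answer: ¼ ≈ 0.25000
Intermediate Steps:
V(N, q) = 3 + N (V(N, q) = N + 3 = 3 + N)
g(P) = ½ (g(P) = -(3 - 4)/2 = -½*(-1) = ½)
c(10, g(1/(-5 - 4)))² = (½)² = ¼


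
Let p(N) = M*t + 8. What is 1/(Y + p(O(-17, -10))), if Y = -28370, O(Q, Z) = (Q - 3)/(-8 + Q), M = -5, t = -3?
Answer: -1/28347 ≈ -3.5277e-5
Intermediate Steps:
O(Q, Z) = (-3 + Q)/(-8 + Q)
p(N) = 23 (p(N) = -5*(-3) + 8 = 15 + 8 = 23)
1/(Y + p(O(-17, -10))) = 1/(-28370 + 23) = 1/(-28347) = -1/28347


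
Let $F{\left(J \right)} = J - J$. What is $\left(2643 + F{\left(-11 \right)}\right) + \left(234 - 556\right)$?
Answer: $2321$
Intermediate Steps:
$F{\left(J \right)} = 0$
$\left(2643 + F{\left(-11 \right)}\right) + \left(234 - 556\right) = \left(2643 + 0\right) + \left(234 - 556\right) = 2643 + \left(234 - 556\right) = 2643 - 322 = 2321$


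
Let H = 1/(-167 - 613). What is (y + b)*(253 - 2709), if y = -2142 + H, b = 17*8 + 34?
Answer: 944430854/195 ≈ 4.8432e+6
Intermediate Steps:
H = -1/780 (H = 1/(-780) = -1/780 ≈ -0.0012821)
b = 170 (b = 136 + 34 = 170)
y = -1670761/780 (y = -2142 - 1/780 = -1670761/780 ≈ -2142.0)
(y + b)*(253 - 2709) = (-1670761/780 + 170)*(253 - 2709) = -1538161/780*(-2456) = 944430854/195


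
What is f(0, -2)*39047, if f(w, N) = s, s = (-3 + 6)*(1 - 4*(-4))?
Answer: 1991397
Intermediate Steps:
s = 51 (s = 3*(1 + 16) = 3*17 = 51)
f(w, N) = 51
f(0, -2)*39047 = 51*39047 = 1991397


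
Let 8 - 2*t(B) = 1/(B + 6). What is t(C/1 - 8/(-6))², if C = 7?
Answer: 116281/7396 ≈ 15.722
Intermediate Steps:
t(B) = 4 - 1/(2*(6 + B)) (t(B) = 4 - 1/(2*(B + 6)) = 4 - 1/(2*(6 + B)))
t(C/1 - 8/(-6))² = ((47 + 8*(7/1 - 8/(-6)))/(2*(6 + (7/1 - 8/(-6)))))² = ((47 + 8*(7*1 - 8*(-⅙)))/(2*(6 + (7*1 - 8*(-⅙)))))² = ((47 + 8*(7 + 4/3))/(2*(6 + (7 + 4/3))))² = ((47 + 8*(25/3))/(2*(6 + 25/3)))² = ((47 + 200/3)/(2*(43/3)))² = ((½)*(3/43)*(341/3))² = (341/86)² = 116281/7396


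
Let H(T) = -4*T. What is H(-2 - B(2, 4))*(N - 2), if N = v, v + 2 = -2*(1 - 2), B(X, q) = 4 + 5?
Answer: -88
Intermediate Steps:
B(X, q) = 9
v = 0 (v = -2 - 2*(1 - 2) = -2 - 2*(-1) = -2 + 2 = 0)
N = 0
H(-2 - B(2, 4))*(N - 2) = (-4*(-2 - 1*9))*(0 - 2) = -4*(-2 - 9)*(-2) = -4*(-11)*(-2) = 44*(-2) = -88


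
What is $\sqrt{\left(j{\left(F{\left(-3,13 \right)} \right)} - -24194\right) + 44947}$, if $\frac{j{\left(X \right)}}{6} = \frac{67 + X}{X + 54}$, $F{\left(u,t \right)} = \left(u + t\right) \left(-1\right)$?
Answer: $\frac{\sqrt{33468006}}{22} \approx 262.96$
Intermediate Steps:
$F{\left(u,t \right)} = - t - u$ ($F{\left(u,t \right)} = \left(t + u\right) \left(-1\right) = - t - u$)
$j{\left(X \right)} = \frac{6 \left(67 + X\right)}{54 + X}$ ($j{\left(X \right)} = 6 \frac{67 + X}{X + 54} = 6 \frac{67 + X}{54 + X} = \frac{6 \left(67 + X\right)}{54 + X}$)
$\sqrt{\left(j{\left(F{\left(-3,13 \right)} \right)} - -24194\right) + 44947} = \sqrt{\left(\frac{6 \left(67 - 10\right)}{54 - 10} - -24194\right) + 44947} = \sqrt{\left(\frac{6 \left(67 + \left(-13 + 3\right)\right)}{54 + \left(-13 + 3\right)} + 24194\right) + 44947} = \sqrt{\left(\frac{6 \left(67 - 10\right)}{54 - 10} + 24194\right) + 44947} = \sqrt{\left(6 \cdot \frac{1}{44} \cdot 57 + 24194\right) + 44947} = \sqrt{\left(\frac{171}{22} + 24194\right) + 44947} = \sqrt{\frac{532439}{22} + 44947} = \sqrt{\frac{1521273}{22}} = \frac{\sqrt{33468006}}{22}$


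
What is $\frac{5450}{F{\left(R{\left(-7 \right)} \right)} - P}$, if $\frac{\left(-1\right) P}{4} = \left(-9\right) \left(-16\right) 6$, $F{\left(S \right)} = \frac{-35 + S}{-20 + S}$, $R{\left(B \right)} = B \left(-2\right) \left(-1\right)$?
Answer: $\frac{185300}{117553} \approx 1.5763$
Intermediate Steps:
$R{\left(B \right)} = 2 B$ ($R{\left(B \right)} = - 2 B \left(-1\right) = 2 B$)
$F{\left(S \right)} = \frac{-35 + S}{-20 + S}$
$P = -3456$ ($P = - 4 \left(-9\right) \left(-16\right) 6 = - 4 \cdot 144 \cdot 6 = \left(-4\right) 864 = -3456$)
$\frac{5450}{F{\left(R{\left(-7 \right)} \right)} - P} = \frac{5450}{\frac{-35 + 2 \left(-7\right)}{-20 + 2 \left(-7\right)} - -3456} = \frac{5450}{\frac{-35 - 14}{-20 - 14} + 3456} = \frac{5450}{\frac{1}{-34} \left(-49\right) + 3456} = \frac{5450}{\left(- \frac{1}{34}\right) \left(-49\right) + 3456} = \frac{5450}{\frac{49}{34} + 3456} = \frac{5450}{\frac{117553}{34}} = 5450 \cdot \frac{34}{117553} = \frac{185300}{117553}$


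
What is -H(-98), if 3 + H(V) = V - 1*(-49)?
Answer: 52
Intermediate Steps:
H(V) = 46 + V (H(V) = -3 + (V - 1*(-49)) = -3 + (V + 49) = -3 + (49 + V) = 46 + V)
-H(-98) = -(46 - 98) = -1*(-52) = 52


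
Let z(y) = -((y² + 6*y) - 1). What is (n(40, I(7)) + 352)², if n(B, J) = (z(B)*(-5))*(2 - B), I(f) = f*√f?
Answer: 121841487364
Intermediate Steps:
z(y) = 1 - y² - 6*y (z(y) = -(-1 + y² + 6*y) = 1 - y² - 6*y)
I(f) = f^(3/2)
n(B, J) = (2 - B)*(-5 + 5*B² + 30*B) (n(B, J) = ((1 - B² - 6*B)*(-5))*(2 - B) = (-5 + 5*B² + 30*B)*(2 - B) = (2 - B)*(-5 + 5*B² + 30*B))
(n(40, I(7)) + 352)² = (-5*(-2 + 40)*(-1 + 40² + 6*40) + 352)² = (-5*38*(-1 + 1600 + 240) + 352)² = (-5*38*1839 + 352)² = (-349410 + 352)² = (-349058)² = 121841487364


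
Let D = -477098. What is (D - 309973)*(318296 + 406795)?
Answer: -570698098461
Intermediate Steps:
(D - 309973)*(318296 + 406795) = (-477098 - 309973)*(318296 + 406795) = -787071*725091 = -570698098461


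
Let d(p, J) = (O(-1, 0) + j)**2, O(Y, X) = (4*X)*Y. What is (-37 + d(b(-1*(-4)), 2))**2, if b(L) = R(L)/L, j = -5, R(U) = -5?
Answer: 144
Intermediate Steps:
O(Y, X) = 4*X*Y
b(L) = -5/L
d(p, J) = 25 (d(p, J) = (4*0*(-1) - 5)**2 = (0 - 5)**2 = (-5)**2 = 25)
(-37 + d(b(-1*(-4)), 2))**2 = (-37 + 25)**2 = (-12)**2 = 144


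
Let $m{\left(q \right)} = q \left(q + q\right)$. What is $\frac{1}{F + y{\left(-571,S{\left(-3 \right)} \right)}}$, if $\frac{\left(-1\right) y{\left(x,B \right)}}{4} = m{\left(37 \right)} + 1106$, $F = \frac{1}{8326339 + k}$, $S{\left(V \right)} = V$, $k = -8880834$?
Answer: $- \frac{554495}{8525915121} \approx -6.5036 \cdot 10^{-5}$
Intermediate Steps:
$F = - \frac{1}{554495}$ ($F = \frac{1}{8326339 - 8880834} = \frac{1}{-554495} = - \frac{1}{554495} \approx -1.8034 \cdot 10^{-6}$)
$m{\left(q \right)} = 2 q^{2}$ ($m{\left(q \right)} = q 2 q = 2 q^{2}$)
$y{\left(x,B \right)} = -15376$ ($y{\left(x,B \right)} = - 4 \left(2 \cdot 37^{2} + 1106\right) = - 4 \left(2 \cdot 1369 + 1106\right) = - 4 \left(2738 + 1106\right) = \left(-4\right) 3844 = -15376$)
$\frac{1}{F + y{\left(-571,S{\left(-3 \right)} \right)}} = \frac{1}{- \frac{1}{554495} - 15376} = \frac{1}{- \frac{8525915121}{554495}} = - \frac{554495}{8525915121}$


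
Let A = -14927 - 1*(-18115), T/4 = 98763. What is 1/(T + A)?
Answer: 1/398240 ≈ 2.5110e-6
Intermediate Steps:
T = 395052 (T = 4*98763 = 395052)
A = 3188 (A = -14927 + 18115 = 3188)
1/(T + A) = 1/(395052 + 3188) = 1/398240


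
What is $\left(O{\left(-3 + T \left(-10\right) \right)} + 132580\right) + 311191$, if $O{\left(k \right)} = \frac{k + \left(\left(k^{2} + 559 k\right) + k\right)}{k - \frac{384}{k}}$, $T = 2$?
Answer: $\frac{64631397}{145} \approx 4.4573 \cdot 10^{5}$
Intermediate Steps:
$O{\left(k \right)} = \frac{k^{2} + 561 k}{k - \frac{384}{k}}$ ($O{\left(k \right)} = \frac{k + \left(k^{2} + 560 k\right)}{k - \frac{384}{k}} = \frac{k^{2} + 561 k}{k - \frac{384}{k}}$)
$\left(O{\left(-3 + T \left(-10\right) \right)} + 132580\right) + 311191 = \left(\frac{\left(-3 + 2 \left(-10\right)\right)^{2} \left(561 + \left(-3 + 2 \left(-10\right)\right)\right)}{-384 + \left(-3 + 2 \left(-10\right)\right)^{2}} + 132580\right) + 311191 = \left(\frac{\left(-3 - 20\right)^{2} \left(561 - 23\right)}{-384 + \left(-3 - 20\right)^{2}} + 132580\right) + 311191 = \left(\frac{\left(-23\right)^{2} \left(561 - 23\right)}{-384 + \left(-23\right)^{2}} + 132580\right) + 311191 = \left(529 \frac{1}{-384 + 529} \cdot 538 + 132580\right) + 311191 = \left(529 \cdot \frac{1}{145} \cdot 538 + 132580\right) + 311191 = \left(\frac{284602}{145} + 132580\right) + 311191 = \frac{19508702}{145} + 311191 = \frac{64631397}{145}$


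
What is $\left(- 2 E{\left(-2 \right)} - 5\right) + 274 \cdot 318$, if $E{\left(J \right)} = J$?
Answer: $87131$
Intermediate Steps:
$\left(- 2 E{\left(-2 \right)} - 5\right) + 274 \cdot 318 = \left(\left(-2\right) \left(-2\right) - 5\right) + 274 \cdot 318 = \left(4 - 5\right) + 87132 = -1 + 87132 = 87131$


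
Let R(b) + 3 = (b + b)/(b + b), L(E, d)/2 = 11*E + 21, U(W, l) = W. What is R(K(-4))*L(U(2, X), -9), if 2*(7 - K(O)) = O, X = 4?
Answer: -172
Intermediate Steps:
K(O) = 7 - O/2
L(E, d) = 42 + 22*E (L(E, d) = 2*(11*E + 21) = 2*(21 + 11*E) = 42 + 22*E)
R(b) = -2 (R(b) = -3 + (b + b)/(b + b) = -3 + (2*b)/((2*b)) = -3 + (2*b)*(1/(2*b)) = -3 + 1 = -2)
R(K(-4))*L(U(2, X), -9) = -2*(42 + 22*2) = -2*(42 + 44) = -2*86 = -172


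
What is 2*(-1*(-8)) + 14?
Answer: 30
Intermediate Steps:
2*(-1*(-8)) + 14 = 2*8 + 14 = 16 + 14 = 30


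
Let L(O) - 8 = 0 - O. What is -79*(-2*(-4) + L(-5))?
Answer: -1659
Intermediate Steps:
L(O) = 8 - O (L(O) = 8 + (0 - O) = 8 - O)
-79*(-2*(-4) + L(-5)) = -79*(-2*(-4) + (8 - 1*(-5))) = -79*(8 + (8 + 5)) = -79*(8 + 13) = -79*21 = -1659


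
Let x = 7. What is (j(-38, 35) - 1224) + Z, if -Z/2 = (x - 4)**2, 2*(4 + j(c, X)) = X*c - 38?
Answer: -1930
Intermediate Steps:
j(c, X) = -23 + X*c/2 (j(c, X) = -4 + (X*c - 38)/2 = -4 + (-38 + X*c)/2 = -4 + (-19 + X*c/2) = -23 + X*c/2)
Z = -18 (Z = -2*(7 - 4)**2 = -2*3**2 = -2*9 = -18)
(j(-38, 35) - 1224) + Z = ((-23 + (1/2)*35*(-38)) - 1224) - 18 = ((-23 - 665) - 1224) - 18 = (-688 - 1224) - 18 = -1912 - 18 = -1930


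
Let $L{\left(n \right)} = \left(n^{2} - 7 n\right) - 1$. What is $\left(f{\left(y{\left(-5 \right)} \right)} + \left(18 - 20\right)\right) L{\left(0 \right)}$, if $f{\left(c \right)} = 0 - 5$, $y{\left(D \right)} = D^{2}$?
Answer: $7$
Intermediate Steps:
$L{\left(n \right)} = -1 + n^{2} - 7 n$
$f{\left(c \right)} = -5$ ($f{\left(c \right)} = 0 - 5 = -5$)
$\left(f{\left(y{\left(-5 \right)} \right)} + \left(18 - 20\right)\right) L{\left(0 \right)} = \left(-5 + \left(18 - 20\right)\right) \left(-1 + 0^{2} - 0\right) = \left(-5 + \left(18 - 20\right)\right) \left(-1 + 0 + 0\right) = \left(-5 - 2\right) \left(-1\right) = \left(-7\right) \left(-1\right) = 7$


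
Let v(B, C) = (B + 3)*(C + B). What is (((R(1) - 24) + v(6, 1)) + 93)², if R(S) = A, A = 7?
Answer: 19321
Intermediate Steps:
v(B, C) = (3 + B)*(B + C)
R(S) = 7
(((R(1) - 24) + v(6, 1)) + 93)² = (((7 - 24) + (6² + 3*6 + 3*1 + 6*1)) + 93)² = ((-17 + (36 + 18 + 3 + 6)) + 93)² = ((-17 + 63) + 93)² = (46 + 93)² = 139² = 19321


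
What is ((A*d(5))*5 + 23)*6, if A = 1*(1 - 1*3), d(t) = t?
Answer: -162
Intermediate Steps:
A = -2 (A = 1*(1 - 3) = 1*(-2) = -2)
((A*d(5))*5 + 23)*6 = (-2*5*5 + 23)*6 = (-10*5 + 23)*6 = (-50 + 23)*6 = -27*6 = -162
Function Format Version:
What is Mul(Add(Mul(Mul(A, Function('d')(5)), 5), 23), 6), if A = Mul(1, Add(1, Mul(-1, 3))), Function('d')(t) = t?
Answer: -162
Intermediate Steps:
A = -2 (A = Mul(1, Add(1, -3)) = Mul(1, -2) = -2)
Mul(Add(Mul(Mul(A, Function('d')(5)), 5), 23), 6) = Mul(Add(Mul(Mul(-2, 5), 5), 23), 6) = Mul(Add(Mul(-10, 5), 23), 6) = Mul(Add(-50, 23), 6) = Mul(-27, 6) = -162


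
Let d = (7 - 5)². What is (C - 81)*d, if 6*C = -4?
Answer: -980/3 ≈ -326.67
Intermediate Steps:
d = 4 (d = 2² = 4)
C = -⅔ (C = (⅙)*(-4) = -⅔ ≈ -0.66667)
(C - 81)*d = (-⅔ - 81)*4 = -245/3*4 = -980/3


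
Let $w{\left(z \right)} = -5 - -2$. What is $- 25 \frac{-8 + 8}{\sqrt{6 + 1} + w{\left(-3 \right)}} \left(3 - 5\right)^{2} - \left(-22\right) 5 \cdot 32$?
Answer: $3520$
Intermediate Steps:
$w{\left(z \right)} = -3$ ($w{\left(z \right)} = -5 + 2 = -3$)
$- 25 \frac{-8 + 8}{\sqrt{6 + 1} + w{\left(-3 \right)}} \left(3 - 5\right)^{2} - \left(-22\right) 5 \cdot 32 = - 25 \frac{-8 + 8}{\sqrt{6 + 1} - 3} \left(3 - 5\right)^{2} - \left(-22\right) 5 \cdot 32 = - 25 \frac{0}{\sqrt{7} - 3} \left(-2\right)^{2} - \left(-110\right) 32 = - 25 \frac{0}{-3 + \sqrt{7}} \cdot 4 - -3520 = \left(-25\right) 0 \cdot 4 + 3520 = 0 \cdot 4 + 3520 = 0 + 3520 = 3520$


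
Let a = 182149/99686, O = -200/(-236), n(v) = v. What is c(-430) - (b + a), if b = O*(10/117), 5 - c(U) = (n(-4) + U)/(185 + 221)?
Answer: 83202003745/19955841282 ≈ 4.1693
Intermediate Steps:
c(U) = 1017/203 - U/406 (c(U) = 5 - (-4 + U)/(185 + 221) = 5 - (-4 + U)/406 = 5 - (-2/203 + U/406) = 5 + (2/203 - U/406) = 1017/203 - U/406)
O = 50/59 (O = -200*(-1/236) = 50/59 ≈ 0.84746)
b = 500/6903 (b = 50*(10/117)/59 = 50*(10*(1/117))/59 = (50/59)*(10/117) = 500/6903 ≈ 0.072432)
a = 182149/99686 (a = 182149*(1/99686) = 182149/99686 ≈ 1.8272)
c(-430) - (b + a) = (1017/203 - 1/406*(-430)) - (500/6903 + 182149/99686) = (1017/203 + 215/203) - 1*1307217547/688132458 = 176/29 - 1307217547/688132458 = 83202003745/19955841282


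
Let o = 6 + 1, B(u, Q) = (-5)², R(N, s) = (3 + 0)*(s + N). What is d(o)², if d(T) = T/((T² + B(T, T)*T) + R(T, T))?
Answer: 1/1444 ≈ 0.00069252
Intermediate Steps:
R(N, s) = 3*N + 3*s (R(N, s) = 3*(N + s) = 3*N + 3*s)
B(u, Q) = 25
o = 7
d(T) = T/(T² + 31*T) (d(T) = T/((T² + 25*T) + (3*T + 3*T)) = T/((T² + 25*T) + 6*T) = T/(T² + 31*T))
d(o)² = (1/(31 + 7))² = (1/38)² = 1/1444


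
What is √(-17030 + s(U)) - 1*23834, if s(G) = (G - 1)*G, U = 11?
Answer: -23834 + 6*I*√470 ≈ -23834.0 + 130.08*I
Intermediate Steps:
s(G) = G*(-1 + G) (s(G) = (-1 + G)*G = G*(-1 + G))
√(-17030 + s(U)) - 1*23834 = √(-17030 + 11*(-1 + 11)) - 1*23834 = √(-17030 + 11*10) - 23834 = √(-17030 + 110) - 23834 = √(-16920) - 23834 = 6*I*√470 - 23834 = -23834 + 6*I*√470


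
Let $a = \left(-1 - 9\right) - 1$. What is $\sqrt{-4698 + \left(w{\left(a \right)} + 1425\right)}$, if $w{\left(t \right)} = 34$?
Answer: $i \sqrt{3239} \approx 56.912 i$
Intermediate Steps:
$a = -11$ ($a = -10 - 1 = -11$)
$\sqrt{-4698 + \left(w{\left(a \right)} + 1425\right)} = \sqrt{-4698 + \left(34 + 1425\right)} = \sqrt{-4698 + 1459} = \sqrt{-3239} = i \sqrt{3239}$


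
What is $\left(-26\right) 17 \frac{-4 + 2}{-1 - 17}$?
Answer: $- \frac{442}{9} \approx -49.111$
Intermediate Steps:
$\left(-26\right) 17 \frac{-4 + 2}{-1 - 17} = - 442 \left(- \frac{2}{-18}\right) = - 442 \left(\left(-2\right) \left(- \frac{1}{18}\right)\right) = \left(-442\right) \frac{1}{9} = - \frac{442}{9}$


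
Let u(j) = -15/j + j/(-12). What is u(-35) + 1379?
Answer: 116117/84 ≈ 1382.3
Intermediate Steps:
u(j) = -15/j - j/12 (u(j) = -15/j + j*(-1/12) = -15/j - j/12)
u(-35) + 1379 = (-15/(-35) - 1/12*(-35)) + 1379 = (-15*(-1/35) + 35/12) + 1379 = (3/7 + 35/12) + 1379 = 281/84 + 1379 = 116117/84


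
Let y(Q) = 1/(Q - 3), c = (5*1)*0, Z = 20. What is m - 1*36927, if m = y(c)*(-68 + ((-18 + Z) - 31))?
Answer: -110684/3 ≈ -36895.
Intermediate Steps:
c = 0 (c = 5*0 = 0)
y(Q) = 1/(-3 + Q)
m = 97/3 (m = (-68 + ((-18 + 20) - 31))/(-3 + 0) = (-68 + (2 - 31))/(-3) = -(-68 - 29)/3 = -1/3*(-97) = 97/3 ≈ 32.333)
m - 1*36927 = 97/3 - 1*36927 = 97/3 - 36927 = -110684/3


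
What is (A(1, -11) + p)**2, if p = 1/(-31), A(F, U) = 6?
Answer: 34225/961 ≈ 35.614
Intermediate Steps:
p = -1/31 ≈ -0.032258
(A(1, -11) + p)**2 = (6 - 1/31)**2 = (185/31)**2 = 34225/961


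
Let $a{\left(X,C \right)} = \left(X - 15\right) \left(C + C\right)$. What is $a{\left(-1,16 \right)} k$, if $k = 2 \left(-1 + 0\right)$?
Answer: $1024$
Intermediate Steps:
$a{\left(X,C \right)} = 2 C \left(-15 + X\right)$ ($a{\left(X,C \right)} = \left(-15 + X\right) 2 C = 2 C \left(-15 + X\right)$)
$k = -2$ ($k = 2 \left(-1\right) = -2$)
$a{\left(-1,16 \right)} k = 2 \cdot 16 \left(-15 - 1\right) \left(-2\right) = 2 \cdot 16 \left(-16\right) \left(-2\right) = \left(-512\right) \left(-2\right) = 1024$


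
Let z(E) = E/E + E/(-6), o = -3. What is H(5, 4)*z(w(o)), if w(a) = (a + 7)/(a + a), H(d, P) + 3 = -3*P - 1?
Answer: -160/9 ≈ -17.778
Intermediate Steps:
H(d, P) = -4 - 3*P (H(d, P) = -3 + (-3*P - 1) = -3 + (-1 - 3*P) = -4 - 3*P)
w(a) = (7 + a)/(2*a) (w(a) = (7 + a)/((2*a)) = (7 + a)*(1/(2*a)) = (7 + a)/(2*a))
z(E) = 1 - E/6 (z(E) = 1 + E*(-1/6) = 1 - E/6)
H(5, 4)*z(w(o)) = (-4 - 3*4)*(1 - (7 - 3)/(12*(-3))) = (-4 - 12)*(1 - (-1)*4/(12*3)) = -16*(1 - 1/6*(-2/3)) = -16*(1 + 1/9) = -16*10/9 = -160/9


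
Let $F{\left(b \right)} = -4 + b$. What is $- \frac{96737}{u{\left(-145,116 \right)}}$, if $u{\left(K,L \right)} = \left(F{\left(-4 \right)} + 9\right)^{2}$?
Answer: $-96737$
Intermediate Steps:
$u{\left(K,L \right)} = 1$ ($u{\left(K,L \right)} = \left(\left(-4 - 4\right) + 9\right)^{2} = \left(-8 + 9\right)^{2} = 1^{2} = 1$)
$- \frac{96737}{u{\left(-145,116 \right)}} = - \frac{96737}{1} = \left(-96737\right) 1 = -96737$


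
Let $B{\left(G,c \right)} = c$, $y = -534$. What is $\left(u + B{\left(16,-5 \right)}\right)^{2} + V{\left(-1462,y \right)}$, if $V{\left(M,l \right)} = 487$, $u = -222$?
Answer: $52016$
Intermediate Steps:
$\left(u + B{\left(16,-5 \right)}\right)^{2} + V{\left(-1462,y \right)} = \left(-222 - 5\right)^{2} + 487 = \left(-227\right)^{2} + 487 = 51529 + 487 = 52016$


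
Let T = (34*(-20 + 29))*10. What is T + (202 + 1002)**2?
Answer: 1452676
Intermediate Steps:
T = 3060 (T = (34*9)*10 = 306*10 = 3060)
T + (202 + 1002)**2 = 3060 + (202 + 1002)**2 = 3060 + 1204**2 = 3060 + 1449616 = 1452676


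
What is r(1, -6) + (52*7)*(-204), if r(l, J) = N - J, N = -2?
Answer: -74252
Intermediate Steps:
r(l, J) = -2 - J
r(1, -6) + (52*7)*(-204) = (-2 - 1*(-6)) + (52*7)*(-204) = (-2 + 6) + 364*(-204) = 4 - 74256 = -74252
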